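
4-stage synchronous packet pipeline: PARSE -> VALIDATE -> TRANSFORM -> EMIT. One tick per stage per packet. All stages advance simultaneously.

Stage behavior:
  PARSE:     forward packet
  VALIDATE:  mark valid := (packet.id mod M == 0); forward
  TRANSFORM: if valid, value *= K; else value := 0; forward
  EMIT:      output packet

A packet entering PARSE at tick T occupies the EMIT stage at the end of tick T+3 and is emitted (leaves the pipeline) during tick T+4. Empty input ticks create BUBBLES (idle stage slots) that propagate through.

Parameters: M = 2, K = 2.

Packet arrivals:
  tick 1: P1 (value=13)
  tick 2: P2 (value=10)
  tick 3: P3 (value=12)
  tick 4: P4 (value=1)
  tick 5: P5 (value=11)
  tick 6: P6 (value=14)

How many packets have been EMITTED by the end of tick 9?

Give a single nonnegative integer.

Tick 1: [PARSE:P1(v=13,ok=F), VALIDATE:-, TRANSFORM:-, EMIT:-] out:-; in:P1
Tick 2: [PARSE:P2(v=10,ok=F), VALIDATE:P1(v=13,ok=F), TRANSFORM:-, EMIT:-] out:-; in:P2
Tick 3: [PARSE:P3(v=12,ok=F), VALIDATE:P2(v=10,ok=T), TRANSFORM:P1(v=0,ok=F), EMIT:-] out:-; in:P3
Tick 4: [PARSE:P4(v=1,ok=F), VALIDATE:P3(v=12,ok=F), TRANSFORM:P2(v=20,ok=T), EMIT:P1(v=0,ok=F)] out:-; in:P4
Tick 5: [PARSE:P5(v=11,ok=F), VALIDATE:P4(v=1,ok=T), TRANSFORM:P3(v=0,ok=F), EMIT:P2(v=20,ok=T)] out:P1(v=0); in:P5
Tick 6: [PARSE:P6(v=14,ok=F), VALIDATE:P5(v=11,ok=F), TRANSFORM:P4(v=2,ok=T), EMIT:P3(v=0,ok=F)] out:P2(v=20); in:P6
Tick 7: [PARSE:-, VALIDATE:P6(v=14,ok=T), TRANSFORM:P5(v=0,ok=F), EMIT:P4(v=2,ok=T)] out:P3(v=0); in:-
Tick 8: [PARSE:-, VALIDATE:-, TRANSFORM:P6(v=28,ok=T), EMIT:P5(v=0,ok=F)] out:P4(v=2); in:-
Tick 9: [PARSE:-, VALIDATE:-, TRANSFORM:-, EMIT:P6(v=28,ok=T)] out:P5(v=0); in:-
Emitted by tick 9: ['P1', 'P2', 'P3', 'P4', 'P5']

Answer: 5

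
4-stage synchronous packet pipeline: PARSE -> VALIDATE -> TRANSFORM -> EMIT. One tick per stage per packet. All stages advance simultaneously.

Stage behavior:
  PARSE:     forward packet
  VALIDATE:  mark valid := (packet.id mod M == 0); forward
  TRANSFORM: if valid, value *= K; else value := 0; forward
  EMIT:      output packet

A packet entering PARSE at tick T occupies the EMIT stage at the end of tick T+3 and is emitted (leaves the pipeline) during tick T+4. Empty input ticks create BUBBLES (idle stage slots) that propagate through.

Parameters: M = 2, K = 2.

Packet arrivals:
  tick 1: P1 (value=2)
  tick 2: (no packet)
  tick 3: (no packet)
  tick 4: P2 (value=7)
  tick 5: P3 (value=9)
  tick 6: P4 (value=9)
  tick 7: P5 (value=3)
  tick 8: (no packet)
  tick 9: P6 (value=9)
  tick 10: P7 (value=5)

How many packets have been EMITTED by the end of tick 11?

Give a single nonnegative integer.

Answer: 5

Derivation:
Tick 1: [PARSE:P1(v=2,ok=F), VALIDATE:-, TRANSFORM:-, EMIT:-] out:-; in:P1
Tick 2: [PARSE:-, VALIDATE:P1(v=2,ok=F), TRANSFORM:-, EMIT:-] out:-; in:-
Tick 3: [PARSE:-, VALIDATE:-, TRANSFORM:P1(v=0,ok=F), EMIT:-] out:-; in:-
Tick 4: [PARSE:P2(v=7,ok=F), VALIDATE:-, TRANSFORM:-, EMIT:P1(v=0,ok=F)] out:-; in:P2
Tick 5: [PARSE:P3(v=9,ok=F), VALIDATE:P2(v=7,ok=T), TRANSFORM:-, EMIT:-] out:P1(v=0); in:P3
Tick 6: [PARSE:P4(v=9,ok=F), VALIDATE:P3(v=9,ok=F), TRANSFORM:P2(v=14,ok=T), EMIT:-] out:-; in:P4
Tick 7: [PARSE:P5(v=3,ok=F), VALIDATE:P4(v=9,ok=T), TRANSFORM:P3(v=0,ok=F), EMIT:P2(v=14,ok=T)] out:-; in:P5
Tick 8: [PARSE:-, VALIDATE:P5(v=3,ok=F), TRANSFORM:P4(v=18,ok=T), EMIT:P3(v=0,ok=F)] out:P2(v=14); in:-
Tick 9: [PARSE:P6(v=9,ok=F), VALIDATE:-, TRANSFORM:P5(v=0,ok=F), EMIT:P4(v=18,ok=T)] out:P3(v=0); in:P6
Tick 10: [PARSE:P7(v=5,ok=F), VALIDATE:P6(v=9,ok=T), TRANSFORM:-, EMIT:P5(v=0,ok=F)] out:P4(v=18); in:P7
Tick 11: [PARSE:-, VALIDATE:P7(v=5,ok=F), TRANSFORM:P6(v=18,ok=T), EMIT:-] out:P5(v=0); in:-
Emitted by tick 11: ['P1', 'P2', 'P3', 'P4', 'P5']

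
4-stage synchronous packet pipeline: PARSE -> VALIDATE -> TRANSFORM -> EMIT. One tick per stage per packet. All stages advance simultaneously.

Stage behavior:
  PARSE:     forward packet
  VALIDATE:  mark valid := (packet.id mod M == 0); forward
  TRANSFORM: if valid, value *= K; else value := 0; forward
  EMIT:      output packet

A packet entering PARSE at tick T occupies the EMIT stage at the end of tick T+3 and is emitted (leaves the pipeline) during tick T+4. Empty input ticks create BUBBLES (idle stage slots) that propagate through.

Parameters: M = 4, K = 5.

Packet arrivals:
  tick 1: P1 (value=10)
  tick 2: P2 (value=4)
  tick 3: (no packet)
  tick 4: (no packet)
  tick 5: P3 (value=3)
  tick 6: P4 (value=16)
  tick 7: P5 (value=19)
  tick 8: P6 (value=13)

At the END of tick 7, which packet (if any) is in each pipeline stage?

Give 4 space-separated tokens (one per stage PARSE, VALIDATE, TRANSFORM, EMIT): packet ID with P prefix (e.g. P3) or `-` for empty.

Answer: P5 P4 P3 -

Derivation:
Tick 1: [PARSE:P1(v=10,ok=F), VALIDATE:-, TRANSFORM:-, EMIT:-] out:-; in:P1
Tick 2: [PARSE:P2(v=4,ok=F), VALIDATE:P1(v=10,ok=F), TRANSFORM:-, EMIT:-] out:-; in:P2
Tick 3: [PARSE:-, VALIDATE:P2(v=4,ok=F), TRANSFORM:P1(v=0,ok=F), EMIT:-] out:-; in:-
Tick 4: [PARSE:-, VALIDATE:-, TRANSFORM:P2(v=0,ok=F), EMIT:P1(v=0,ok=F)] out:-; in:-
Tick 5: [PARSE:P3(v=3,ok=F), VALIDATE:-, TRANSFORM:-, EMIT:P2(v=0,ok=F)] out:P1(v=0); in:P3
Tick 6: [PARSE:P4(v=16,ok=F), VALIDATE:P3(v=3,ok=F), TRANSFORM:-, EMIT:-] out:P2(v=0); in:P4
Tick 7: [PARSE:P5(v=19,ok=F), VALIDATE:P4(v=16,ok=T), TRANSFORM:P3(v=0,ok=F), EMIT:-] out:-; in:P5
At end of tick 7: ['P5', 'P4', 'P3', '-']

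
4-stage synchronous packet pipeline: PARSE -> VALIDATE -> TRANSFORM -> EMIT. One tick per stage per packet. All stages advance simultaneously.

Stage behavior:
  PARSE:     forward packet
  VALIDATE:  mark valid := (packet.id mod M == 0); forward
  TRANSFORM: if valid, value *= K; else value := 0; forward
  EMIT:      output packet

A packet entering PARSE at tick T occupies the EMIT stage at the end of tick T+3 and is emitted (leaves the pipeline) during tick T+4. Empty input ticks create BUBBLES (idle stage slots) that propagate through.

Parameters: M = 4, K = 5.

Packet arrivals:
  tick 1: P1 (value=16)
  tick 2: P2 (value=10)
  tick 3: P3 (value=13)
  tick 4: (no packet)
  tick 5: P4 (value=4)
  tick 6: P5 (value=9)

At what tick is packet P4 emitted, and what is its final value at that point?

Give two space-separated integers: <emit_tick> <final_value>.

Tick 1: [PARSE:P1(v=16,ok=F), VALIDATE:-, TRANSFORM:-, EMIT:-] out:-; in:P1
Tick 2: [PARSE:P2(v=10,ok=F), VALIDATE:P1(v=16,ok=F), TRANSFORM:-, EMIT:-] out:-; in:P2
Tick 3: [PARSE:P3(v=13,ok=F), VALIDATE:P2(v=10,ok=F), TRANSFORM:P1(v=0,ok=F), EMIT:-] out:-; in:P3
Tick 4: [PARSE:-, VALIDATE:P3(v=13,ok=F), TRANSFORM:P2(v=0,ok=F), EMIT:P1(v=0,ok=F)] out:-; in:-
Tick 5: [PARSE:P4(v=4,ok=F), VALIDATE:-, TRANSFORM:P3(v=0,ok=F), EMIT:P2(v=0,ok=F)] out:P1(v=0); in:P4
Tick 6: [PARSE:P5(v=9,ok=F), VALIDATE:P4(v=4,ok=T), TRANSFORM:-, EMIT:P3(v=0,ok=F)] out:P2(v=0); in:P5
Tick 7: [PARSE:-, VALIDATE:P5(v=9,ok=F), TRANSFORM:P4(v=20,ok=T), EMIT:-] out:P3(v=0); in:-
Tick 8: [PARSE:-, VALIDATE:-, TRANSFORM:P5(v=0,ok=F), EMIT:P4(v=20,ok=T)] out:-; in:-
Tick 9: [PARSE:-, VALIDATE:-, TRANSFORM:-, EMIT:P5(v=0,ok=F)] out:P4(v=20); in:-
Tick 10: [PARSE:-, VALIDATE:-, TRANSFORM:-, EMIT:-] out:P5(v=0); in:-
P4: arrives tick 5, valid=True (id=4, id%4=0), emit tick 9, final value 20

Answer: 9 20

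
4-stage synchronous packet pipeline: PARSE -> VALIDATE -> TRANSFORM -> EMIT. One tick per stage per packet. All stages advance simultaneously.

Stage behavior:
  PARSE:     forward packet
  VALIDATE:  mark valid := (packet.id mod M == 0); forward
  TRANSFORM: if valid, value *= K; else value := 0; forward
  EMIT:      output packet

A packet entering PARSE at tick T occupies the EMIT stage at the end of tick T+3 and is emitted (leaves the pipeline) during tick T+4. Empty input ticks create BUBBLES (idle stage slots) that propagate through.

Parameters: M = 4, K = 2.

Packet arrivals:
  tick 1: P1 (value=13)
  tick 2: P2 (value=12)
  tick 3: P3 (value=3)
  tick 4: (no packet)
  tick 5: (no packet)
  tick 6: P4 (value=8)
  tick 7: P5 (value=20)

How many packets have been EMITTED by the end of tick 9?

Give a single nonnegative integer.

Tick 1: [PARSE:P1(v=13,ok=F), VALIDATE:-, TRANSFORM:-, EMIT:-] out:-; in:P1
Tick 2: [PARSE:P2(v=12,ok=F), VALIDATE:P1(v=13,ok=F), TRANSFORM:-, EMIT:-] out:-; in:P2
Tick 3: [PARSE:P3(v=3,ok=F), VALIDATE:P2(v=12,ok=F), TRANSFORM:P1(v=0,ok=F), EMIT:-] out:-; in:P3
Tick 4: [PARSE:-, VALIDATE:P3(v=3,ok=F), TRANSFORM:P2(v=0,ok=F), EMIT:P1(v=0,ok=F)] out:-; in:-
Tick 5: [PARSE:-, VALIDATE:-, TRANSFORM:P3(v=0,ok=F), EMIT:P2(v=0,ok=F)] out:P1(v=0); in:-
Tick 6: [PARSE:P4(v=8,ok=F), VALIDATE:-, TRANSFORM:-, EMIT:P3(v=0,ok=F)] out:P2(v=0); in:P4
Tick 7: [PARSE:P5(v=20,ok=F), VALIDATE:P4(v=8,ok=T), TRANSFORM:-, EMIT:-] out:P3(v=0); in:P5
Tick 8: [PARSE:-, VALIDATE:P5(v=20,ok=F), TRANSFORM:P4(v=16,ok=T), EMIT:-] out:-; in:-
Tick 9: [PARSE:-, VALIDATE:-, TRANSFORM:P5(v=0,ok=F), EMIT:P4(v=16,ok=T)] out:-; in:-
Emitted by tick 9: ['P1', 'P2', 'P3']

Answer: 3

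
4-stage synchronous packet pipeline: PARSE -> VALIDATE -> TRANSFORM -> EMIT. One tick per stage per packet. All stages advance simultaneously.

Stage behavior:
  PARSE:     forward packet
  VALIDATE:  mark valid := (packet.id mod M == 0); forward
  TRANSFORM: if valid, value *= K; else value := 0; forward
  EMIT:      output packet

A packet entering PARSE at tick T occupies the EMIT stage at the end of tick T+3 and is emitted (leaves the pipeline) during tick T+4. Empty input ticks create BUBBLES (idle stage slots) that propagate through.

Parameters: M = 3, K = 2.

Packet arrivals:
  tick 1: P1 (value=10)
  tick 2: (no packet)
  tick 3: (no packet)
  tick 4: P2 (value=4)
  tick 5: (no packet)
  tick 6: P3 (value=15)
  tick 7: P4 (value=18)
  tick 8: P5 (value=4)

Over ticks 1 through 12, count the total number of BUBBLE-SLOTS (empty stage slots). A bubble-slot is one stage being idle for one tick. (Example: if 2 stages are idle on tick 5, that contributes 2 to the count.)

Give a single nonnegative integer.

Answer: 28

Derivation:
Tick 1: [PARSE:P1(v=10,ok=F), VALIDATE:-, TRANSFORM:-, EMIT:-] out:-; bubbles=3
Tick 2: [PARSE:-, VALIDATE:P1(v=10,ok=F), TRANSFORM:-, EMIT:-] out:-; bubbles=3
Tick 3: [PARSE:-, VALIDATE:-, TRANSFORM:P1(v=0,ok=F), EMIT:-] out:-; bubbles=3
Tick 4: [PARSE:P2(v=4,ok=F), VALIDATE:-, TRANSFORM:-, EMIT:P1(v=0,ok=F)] out:-; bubbles=2
Tick 5: [PARSE:-, VALIDATE:P2(v=4,ok=F), TRANSFORM:-, EMIT:-] out:P1(v=0); bubbles=3
Tick 6: [PARSE:P3(v=15,ok=F), VALIDATE:-, TRANSFORM:P2(v=0,ok=F), EMIT:-] out:-; bubbles=2
Tick 7: [PARSE:P4(v=18,ok=F), VALIDATE:P3(v=15,ok=T), TRANSFORM:-, EMIT:P2(v=0,ok=F)] out:-; bubbles=1
Tick 8: [PARSE:P5(v=4,ok=F), VALIDATE:P4(v=18,ok=F), TRANSFORM:P3(v=30,ok=T), EMIT:-] out:P2(v=0); bubbles=1
Tick 9: [PARSE:-, VALIDATE:P5(v=4,ok=F), TRANSFORM:P4(v=0,ok=F), EMIT:P3(v=30,ok=T)] out:-; bubbles=1
Tick 10: [PARSE:-, VALIDATE:-, TRANSFORM:P5(v=0,ok=F), EMIT:P4(v=0,ok=F)] out:P3(v=30); bubbles=2
Tick 11: [PARSE:-, VALIDATE:-, TRANSFORM:-, EMIT:P5(v=0,ok=F)] out:P4(v=0); bubbles=3
Tick 12: [PARSE:-, VALIDATE:-, TRANSFORM:-, EMIT:-] out:P5(v=0); bubbles=4
Total bubble-slots: 28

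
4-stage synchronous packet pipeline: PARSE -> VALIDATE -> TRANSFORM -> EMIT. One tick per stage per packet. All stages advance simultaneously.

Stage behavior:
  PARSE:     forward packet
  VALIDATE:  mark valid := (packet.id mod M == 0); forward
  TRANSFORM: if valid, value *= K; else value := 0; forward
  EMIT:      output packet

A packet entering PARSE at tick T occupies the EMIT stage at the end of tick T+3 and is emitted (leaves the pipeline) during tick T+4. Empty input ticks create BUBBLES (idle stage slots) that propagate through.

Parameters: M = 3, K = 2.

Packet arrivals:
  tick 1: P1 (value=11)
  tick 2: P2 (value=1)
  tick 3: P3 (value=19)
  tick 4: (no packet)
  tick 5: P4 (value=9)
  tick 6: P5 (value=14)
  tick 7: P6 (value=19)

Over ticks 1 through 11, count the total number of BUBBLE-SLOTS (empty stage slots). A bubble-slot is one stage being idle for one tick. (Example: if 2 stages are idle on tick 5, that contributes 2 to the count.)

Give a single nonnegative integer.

Tick 1: [PARSE:P1(v=11,ok=F), VALIDATE:-, TRANSFORM:-, EMIT:-] out:-; bubbles=3
Tick 2: [PARSE:P2(v=1,ok=F), VALIDATE:P1(v=11,ok=F), TRANSFORM:-, EMIT:-] out:-; bubbles=2
Tick 3: [PARSE:P3(v=19,ok=F), VALIDATE:P2(v=1,ok=F), TRANSFORM:P1(v=0,ok=F), EMIT:-] out:-; bubbles=1
Tick 4: [PARSE:-, VALIDATE:P3(v=19,ok=T), TRANSFORM:P2(v=0,ok=F), EMIT:P1(v=0,ok=F)] out:-; bubbles=1
Tick 5: [PARSE:P4(v=9,ok=F), VALIDATE:-, TRANSFORM:P3(v=38,ok=T), EMIT:P2(v=0,ok=F)] out:P1(v=0); bubbles=1
Tick 6: [PARSE:P5(v=14,ok=F), VALIDATE:P4(v=9,ok=F), TRANSFORM:-, EMIT:P3(v=38,ok=T)] out:P2(v=0); bubbles=1
Tick 7: [PARSE:P6(v=19,ok=F), VALIDATE:P5(v=14,ok=F), TRANSFORM:P4(v=0,ok=F), EMIT:-] out:P3(v=38); bubbles=1
Tick 8: [PARSE:-, VALIDATE:P6(v=19,ok=T), TRANSFORM:P5(v=0,ok=F), EMIT:P4(v=0,ok=F)] out:-; bubbles=1
Tick 9: [PARSE:-, VALIDATE:-, TRANSFORM:P6(v=38,ok=T), EMIT:P5(v=0,ok=F)] out:P4(v=0); bubbles=2
Tick 10: [PARSE:-, VALIDATE:-, TRANSFORM:-, EMIT:P6(v=38,ok=T)] out:P5(v=0); bubbles=3
Tick 11: [PARSE:-, VALIDATE:-, TRANSFORM:-, EMIT:-] out:P6(v=38); bubbles=4
Total bubble-slots: 20

Answer: 20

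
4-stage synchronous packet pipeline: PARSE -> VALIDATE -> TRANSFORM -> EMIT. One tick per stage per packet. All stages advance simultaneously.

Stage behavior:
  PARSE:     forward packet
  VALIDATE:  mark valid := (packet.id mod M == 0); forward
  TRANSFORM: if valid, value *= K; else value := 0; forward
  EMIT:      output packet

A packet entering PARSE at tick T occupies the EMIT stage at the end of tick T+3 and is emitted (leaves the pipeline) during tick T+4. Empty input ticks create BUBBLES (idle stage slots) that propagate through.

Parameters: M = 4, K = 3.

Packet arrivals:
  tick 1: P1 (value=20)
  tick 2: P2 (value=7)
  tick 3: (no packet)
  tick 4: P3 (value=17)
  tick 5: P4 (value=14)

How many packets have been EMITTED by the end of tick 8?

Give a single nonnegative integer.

Answer: 3

Derivation:
Tick 1: [PARSE:P1(v=20,ok=F), VALIDATE:-, TRANSFORM:-, EMIT:-] out:-; in:P1
Tick 2: [PARSE:P2(v=7,ok=F), VALIDATE:P1(v=20,ok=F), TRANSFORM:-, EMIT:-] out:-; in:P2
Tick 3: [PARSE:-, VALIDATE:P2(v=7,ok=F), TRANSFORM:P1(v=0,ok=F), EMIT:-] out:-; in:-
Tick 4: [PARSE:P3(v=17,ok=F), VALIDATE:-, TRANSFORM:P2(v=0,ok=F), EMIT:P1(v=0,ok=F)] out:-; in:P3
Tick 5: [PARSE:P4(v=14,ok=F), VALIDATE:P3(v=17,ok=F), TRANSFORM:-, EMIT:P2(v=0,ok=F)] out:P1(v=0); in:P4
Tick 6: [PARSE:-, VALIDATE:P4(v=14,ok=T), TRANSFORM:P3(v=0,ok=F), EMIT:-] out:P2(v=0); in:-
Tick 7: [PARSE:-, VALIDATE:-, TRANSFORM:P4(v=42,ok=T), EMIT:P3(v=0,ok=F)] out:-; in:-
Tick 8: [PARSE:-, VALIDATE:-, TRANSFORM:-, EMIT:P4(v=42,ok=T)] out:P3(v=0); in:-
Emitted by tick 8: ['P1', 'P2', 'P3']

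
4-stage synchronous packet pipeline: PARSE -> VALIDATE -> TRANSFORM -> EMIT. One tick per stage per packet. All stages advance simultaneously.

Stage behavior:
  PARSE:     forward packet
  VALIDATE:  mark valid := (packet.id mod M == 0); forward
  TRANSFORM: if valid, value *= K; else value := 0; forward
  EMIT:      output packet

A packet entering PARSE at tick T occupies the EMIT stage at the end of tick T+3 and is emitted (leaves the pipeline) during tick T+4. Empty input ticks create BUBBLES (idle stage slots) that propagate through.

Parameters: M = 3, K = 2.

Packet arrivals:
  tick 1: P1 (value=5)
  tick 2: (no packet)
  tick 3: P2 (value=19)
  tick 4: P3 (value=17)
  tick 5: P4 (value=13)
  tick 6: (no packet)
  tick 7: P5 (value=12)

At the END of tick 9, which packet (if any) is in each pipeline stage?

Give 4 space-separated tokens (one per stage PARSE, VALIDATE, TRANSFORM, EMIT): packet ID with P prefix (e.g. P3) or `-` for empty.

Tick 1: [PARSE:P1(v=5,ok=F), VALIDATE:-, TRANSFORM:-, EMIT:-] out:-; in:P1
Tick 2: [PARSE:-, VALIDATE:P1(v=5,ok=F), TRANSFORM:-, EMIT:-] out:-; in:-
Tick 3: [PARSE:P2(v=19,ok=F), VALIDATE:-, TRANSFORM:P1(v=0,ok=F), EMIT:-] out:-; in:P2
Tick 4: [PARSE:P3(v=17,ok=F), VALIDATE:P2(v=19,ok=F), TRANSFORM:-, EMIT:P1(v=0,ok=F)] out:-; in:P3
Tick 5: [PARSE:P4(v=13,ok=F), VALIDATE:P3(v=17,ok=T), TRANSFORM:P2(v=0,ok=F), EMIT:-] out:P1(v=0); in:P4
Tick 6: [PARSE:-, VALIDATE:P4(v=13,ok=F), TRANSFORM:P3(v=34,ok=T), EMIT:P2(v=0,ok=F)] out:-; in:-
Tick 7: [PARSE:P5(v=12,ok=F), VALIDATE:-, TRANSFORM:P4(v=0,ok=F), EMIT:P3(v=34,ok=T)] out:P2(v=0); in:P5
Tick 8: [PARSE:-, VALIDATE:P5(v=12,ok=F), TRANSFORM:-, EMIT:P4(v=0,ok=F)] out:P3(v=34); in:-
Tick 9: [PARSE:-, VALIDATE:-, TRANSFORM:P5(v=0,ok=F), EMIT:-] out:P4(v=0); in:-
At end of tick 9: ['-', '-', 'P5', '-']

Answer: - - P5 -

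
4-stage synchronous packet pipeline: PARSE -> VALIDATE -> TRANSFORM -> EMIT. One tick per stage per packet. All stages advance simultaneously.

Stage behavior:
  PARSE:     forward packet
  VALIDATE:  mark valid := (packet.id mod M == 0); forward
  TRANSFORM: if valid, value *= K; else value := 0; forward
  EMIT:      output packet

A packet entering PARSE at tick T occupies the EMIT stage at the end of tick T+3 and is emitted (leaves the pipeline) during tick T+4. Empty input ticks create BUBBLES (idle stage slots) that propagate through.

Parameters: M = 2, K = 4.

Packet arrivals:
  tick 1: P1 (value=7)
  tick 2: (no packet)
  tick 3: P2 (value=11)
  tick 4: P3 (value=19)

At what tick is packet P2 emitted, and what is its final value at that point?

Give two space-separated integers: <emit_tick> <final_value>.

Answer: 7 44

Derivation:
Tick 1: [PARSE:P1(v=7,ok=F), VALIDATE:-, TRANSFORM:-, EMIT:-] out:-; in:P1
Tick 2: [PARSE:-, VALIDATE:P1(v=7,ok=F), TRANSFORM:-, EMIT:-] out:-; in:-
Tick 3: [PARSE:P2(v=11,ok=F), VALIDATE:-, TRANSFORM:P1(v=0,ok=F), EMIT:-] out:-; in:P2
Tick 4: [PARSE:P3(v=19,ok=F), VALIDATE:P2(v=11,ok=T), TRANSFORM:-, EMIT:P1(v=0,ok=F)] out:-; in:P3
Tick 5: [PARSE:-, VALIDATE:P3(v=19,ok=F), TRANSFORM:P2(v=44,ok=T), EMIT:-] out:P1(v=0); in:-
Tick 6: [PARSE:-, VALIDATE:-, TRANSFORM:P3(v=0,ok=F), EMIT:P2(v=44,ok=T)] out:-; in:-
Tick 7: [PARSE:-, VALIDATE:-, TRANSFORM:-, EMIT:P3(v=0,ok=F)] out:P2(v=44); in:-
Tick 8: [PARSE:-, VALIDATE:-, TRANSFORM:-, EMIT:-] out:P3(v=0); in:-
P2: arrives tick 3, valid=True (id=2, id%2=0), emit tick 7, final value 44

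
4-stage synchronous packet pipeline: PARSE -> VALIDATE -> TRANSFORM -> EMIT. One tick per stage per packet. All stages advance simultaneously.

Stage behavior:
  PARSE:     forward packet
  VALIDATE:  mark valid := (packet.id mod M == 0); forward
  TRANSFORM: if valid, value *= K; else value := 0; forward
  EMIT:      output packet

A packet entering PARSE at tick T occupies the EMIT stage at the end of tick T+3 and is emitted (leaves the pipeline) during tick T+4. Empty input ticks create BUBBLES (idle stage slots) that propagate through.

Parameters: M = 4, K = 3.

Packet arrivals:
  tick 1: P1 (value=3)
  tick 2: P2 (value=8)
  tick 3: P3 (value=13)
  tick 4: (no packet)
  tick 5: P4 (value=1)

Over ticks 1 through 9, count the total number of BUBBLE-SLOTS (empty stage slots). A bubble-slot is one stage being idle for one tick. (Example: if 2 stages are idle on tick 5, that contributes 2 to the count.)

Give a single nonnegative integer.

Tick 1: [PARSE:P1(v=3,ok=F), VALIDATE:-, TRANSFORM:-, EMIT:-] out:-; bubbles=3
Tick 2: [PARSE:P2(v=8,ok=F), VALIDATE:P1(v=3,ok=F), TRANSFORM:-, EMIT:-] out:-; bubbles=2
Tick 3: [PARSE:P3(v=13,ok=F), VALIDATE:P2(v=8,ok=F), TRANSFORM:P1(v=0,ok=F), EMIT:-] out:-; bubbles=1
Tick 4: [PARSE:-, VALIDATE:P3(v=13,ok=F), TRANSFORM:P2(v=0,ok=F), EMIT:P1(v=0,ok=F)] out:-; bubbles=1
Tick 5: [PARSE:P4(v=1,ok=F), VALIDATE:-, TRANSFORM:P3(v=0,ok=F), EMIT:P2(v=0,ok=F)] out:P1(v=0); bubbles=1
Tick 6: [PARSE:-, VALIDATE:P4(v=1,ok=T), TRANSFORM:-, EMIT:P3(v=0,ok=F)] out:P2(v=0); bubbles=2
Tick 7: [PARSE:-, VALIDATE:-, TRANSFORM:P4(v=3,ok=T), EMIT:-] out:P3(v=0); bubbles=3
Tick 8: [PARSE:-, VALIDATE:-, TRANSFORM:-, EMIT:P4(v=3,ok=T)] out:-; bubbles=3
Tick 9: [PARSE:-, VALIDATE:-, TRANSFORM:-, EMIT:-] out:P4(v=3); bubbles=4
Total bubble-slots: 20

Answer: 20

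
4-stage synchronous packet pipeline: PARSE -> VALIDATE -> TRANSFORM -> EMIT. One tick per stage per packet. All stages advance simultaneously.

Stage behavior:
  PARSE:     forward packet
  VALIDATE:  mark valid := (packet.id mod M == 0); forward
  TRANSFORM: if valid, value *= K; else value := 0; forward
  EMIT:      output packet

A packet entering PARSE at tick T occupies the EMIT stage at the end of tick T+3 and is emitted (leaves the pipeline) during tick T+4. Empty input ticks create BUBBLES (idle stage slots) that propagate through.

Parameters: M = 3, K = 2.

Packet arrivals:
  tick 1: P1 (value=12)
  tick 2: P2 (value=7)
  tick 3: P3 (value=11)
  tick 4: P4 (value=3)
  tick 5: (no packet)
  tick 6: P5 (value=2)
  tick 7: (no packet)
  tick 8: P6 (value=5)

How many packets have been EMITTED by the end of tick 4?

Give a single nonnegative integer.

Answer: 0

Derivation:
Tick 1: [PARSE:P1(v=12,ok=F), VALIDATE:-, TRANSFORM:-, EMIT:-] out:-; in:P1
Tick 2: [PARSE:P2(v=7,ok=F), VALIDATE:P1(v=12,ok=F), TRANSFORM:-, EMIT:-] out:-; in:P2
Tick 3: [PARSE:P3(v=11,ok=F), VALIDATE:P2(v=7,ok=F), TRANSFORM:P1(v=0,ok=F), EMIT:-] out:-; in:P3
Tick 4: [PARSE:P4(v=3,ok=F), VALIDATE:P3(v=11,ok=T), TRANSFORM:P2(v=0,ok=F), EMIT:P1(v=0,ok=F)] out:-; in:P4
Emitted by tick 4: []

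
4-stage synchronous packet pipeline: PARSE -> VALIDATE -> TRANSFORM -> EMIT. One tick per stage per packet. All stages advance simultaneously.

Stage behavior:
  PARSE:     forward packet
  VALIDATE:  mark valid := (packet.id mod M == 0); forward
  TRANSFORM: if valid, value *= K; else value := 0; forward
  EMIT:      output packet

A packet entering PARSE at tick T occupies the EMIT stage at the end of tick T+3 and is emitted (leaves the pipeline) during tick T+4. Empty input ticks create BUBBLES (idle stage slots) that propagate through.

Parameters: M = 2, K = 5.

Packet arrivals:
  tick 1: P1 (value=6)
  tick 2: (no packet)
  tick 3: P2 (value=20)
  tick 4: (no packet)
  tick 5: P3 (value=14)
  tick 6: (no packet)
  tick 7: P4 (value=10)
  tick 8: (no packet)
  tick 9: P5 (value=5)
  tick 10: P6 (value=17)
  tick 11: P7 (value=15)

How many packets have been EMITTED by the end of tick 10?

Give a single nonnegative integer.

Tick 1: [PARSE:P1(v=6,ok=F), VALIDATE:-, TRANSFORM:-, EMIT:-] out:-; in:P1
Tick 2: [PARSE:-, VALIDATE:P1(v=6,ok=F), TRANSFORM:-, EMIT:-] out:-; in:-
Tick 3: [PARSE:P2(v=20,ok=F), VALIDATE:-, TRANSFORM:P1(v=0,ok=F), EMIT:-] out:-; in:P2
Tick 4: [PARSE:-, VALIDATE:P2(v=20,ok=T), TRANSFORM:-, EMIT:P1(v=0,ok=F)] out:-; in:-
Tick 5: [PARSE:P3(v=14,ok=F), VALIDATE:-, TRANSFORM:P2(v=100,ok=T), EMIT:-] out:P1(v=0); in:P3
Tick 6: [PARSE:-, VALIDATE:P3(v=14,ok=F), TRANSFORM:-, EMIT:P2(v=100,ok=T)] out:-; in:-
Tick 7: [PARSE:P4(v=10,ok=F), VALIDATE:-, TRANSFORM:P3(v=0,ok=F), EMIT:-] out:P2(v=100); in:P4
Tick 8: [PARSE:-, VALIDATE:P4(v=10,ok=T), TRANSFORM:-, EMIT:P3(v=0,ok=F)] out:-; in:-
Tick 9: [PARSE:P5(v=5,ok=F), VALIDATE:-, TRANSFORM:P4(v=50,ok=T), EMIT:-] out:P3(v=0); in:P5
Tick 10: [PARSE:P6(v=17,ok=F), VALIDATE:P5(v=5,ok=F), TRANSFORM:-, EMIT:P4(v=50,ok=T)] out:-; in:P6
Emitted by tick 10: ['P1', 'P2', 'P3']

Answer: 3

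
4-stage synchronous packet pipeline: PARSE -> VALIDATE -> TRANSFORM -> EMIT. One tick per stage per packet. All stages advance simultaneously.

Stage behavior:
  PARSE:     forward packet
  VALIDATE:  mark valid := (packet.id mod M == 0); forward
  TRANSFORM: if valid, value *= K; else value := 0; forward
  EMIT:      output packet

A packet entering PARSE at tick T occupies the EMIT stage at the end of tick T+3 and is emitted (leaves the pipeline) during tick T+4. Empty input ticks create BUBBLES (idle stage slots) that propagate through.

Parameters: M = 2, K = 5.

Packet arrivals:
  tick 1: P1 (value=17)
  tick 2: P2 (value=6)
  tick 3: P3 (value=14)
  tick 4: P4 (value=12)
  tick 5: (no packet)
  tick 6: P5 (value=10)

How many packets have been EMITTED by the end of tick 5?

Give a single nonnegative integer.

Answer: 1

Derivation:
Tick 1: [PARSE:P1(v=17,ok=F), VALIDATE:-, TRANSFORM:-, EMIT:-] out:-; in:P1
Tick 2: [PARSE:P2(v=6,ok=F), VALIDATE:P1(v=17,ok=F), TRANSFORM:-, EMIT:-] out:-; in:P2
Tick 3: [PARSE:P3(v=14,ok=F), VALIDATE:P2(v=6,ok=T), TRANSFORM:P1(v=0,ok=F), EMIT:-] out:-; in:P3
Tick 4: [PARSE:P4(v=12,ok=F), VALIDATE:P3(v=14,ok=F), TRANSFORM:P2(v=30,ok=T), EMIT:P1(v=0,ok=F)] out:-; in:P4
Tick 5: [PARSE:-, VALIDATE:P4(v=12,ok=T), TRANSFORM:P3(v=0,ok=F), EMIT:P2(v=30,ok=T)] out:P1(v=0); in:-
Emitted by tick 5: ['P1']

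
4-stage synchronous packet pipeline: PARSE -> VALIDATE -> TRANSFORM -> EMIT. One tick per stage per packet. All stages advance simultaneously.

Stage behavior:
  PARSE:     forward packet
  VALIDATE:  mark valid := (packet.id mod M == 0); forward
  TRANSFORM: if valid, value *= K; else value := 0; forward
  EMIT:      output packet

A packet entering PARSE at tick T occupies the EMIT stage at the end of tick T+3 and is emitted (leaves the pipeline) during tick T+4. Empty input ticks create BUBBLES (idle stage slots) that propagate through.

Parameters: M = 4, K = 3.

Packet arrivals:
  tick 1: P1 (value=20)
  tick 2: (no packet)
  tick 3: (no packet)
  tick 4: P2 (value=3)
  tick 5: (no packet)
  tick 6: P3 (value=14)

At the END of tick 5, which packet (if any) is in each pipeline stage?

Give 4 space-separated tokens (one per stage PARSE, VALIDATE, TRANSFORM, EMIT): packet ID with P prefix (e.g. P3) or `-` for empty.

Tick 1: [PARSE:P1(v=20,ok=F), VALIDATE:-, TRANSFORM:-, EMIT:-] out:-; in:P1
Tick 2: [PARSE:-, VALIDATE:P1(v=20,ok=F), TRANSFORM:-, EMIT:-] out:-; in:-
Tick 3: [PARSE:-, VALIDATE:-, TRANSFORM:P1(v=0,ok=F), EMIT:-] out:-; in:-
Tick 4: [PARSE:P2(v=3,ok=F), VALIDATE:-, TRANSFORM:-, EMIT:P1(v=0,ok=F)] out:-; in:P2
Tick 5: [PARSE:-, VALIDATE:P2(v=3,ok=F), TRANSFORM:-, EMIT:-] out:P1(v=0); in:-
At end of tick 5: ['-', 'P2', '-', '-']

Answer: - P2 - -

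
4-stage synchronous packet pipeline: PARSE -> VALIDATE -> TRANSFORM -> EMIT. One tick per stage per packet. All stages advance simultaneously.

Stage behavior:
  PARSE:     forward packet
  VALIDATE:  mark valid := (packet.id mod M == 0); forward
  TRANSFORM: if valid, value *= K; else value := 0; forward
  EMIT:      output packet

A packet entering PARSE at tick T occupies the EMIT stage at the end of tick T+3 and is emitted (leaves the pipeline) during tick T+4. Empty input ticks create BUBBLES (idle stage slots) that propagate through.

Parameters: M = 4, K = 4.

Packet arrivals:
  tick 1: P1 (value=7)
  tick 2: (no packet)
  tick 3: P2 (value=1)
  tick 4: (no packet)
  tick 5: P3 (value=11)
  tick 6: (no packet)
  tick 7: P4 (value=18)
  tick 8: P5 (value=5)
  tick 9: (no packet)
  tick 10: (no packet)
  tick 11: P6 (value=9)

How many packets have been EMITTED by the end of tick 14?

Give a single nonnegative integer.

Answer: 5

Derivation:
Tick 1: [PARSE:P1(v=7,ok=F), VALIDATE:-, TRANSFORM:-, EMIT:-] out:-; in:P1
Tick 2: [PARSE:-, VALIDATE:P1(v=7,ok=F), TRANSFORM:-, EMIT:-] out:-; in:-
Tick 3: [PARSE:P2(v=1,ok=F), VALIDATE:-, TRANSFORM:P1(v=0,ok=F), EMIT:-] out:-; in:P2
Tick 4: [PARSE:-, VALIDATE:P2(v=1,ok=F), TRANSFORM:-, EMIT:P1(v=0,ok=F)] out:-; in:-
Tick 5: [PARSE:P3(v=11,ok=F), VALIDATE:-, TRANSFORM:P2(v=0,ok=F), EMIT:-] out:P1(v=0); in:P3
Tick 6: [PARSE:-, VALIDATE:P3(v=11,ok=F), TRANSFORM:-, EMIT:P2(v=0,ok=F)] out:-; in:-
Tick 7: [PARSE:P4(v=18,ok=F), VALIDATE:-, TRANSFORM:P3(v=0,ok=F), EMIT:-] out:P2(v=0); in:P4
Tick 8: [PARSE:P5(v=5,ok=F), VALIDATE:P4(v=18,ok=T), TRANSFORM:-, EMIT:P3(v=0,ok=F)] out:-; in:P5
Tick 9: [PARSE:-, VALIDATE:P5(v=5,ok=F), TRANSFORM:P4(v=72,ok=T), EMIT:-] out:P3(v=0); in:-
Tick 10: [PARSE:-, VALIDATE:-, TRANSFORM:P5(v=0,ok=F), EMIT:P4(v=72,ok=T)] out:-; in:-
Tick 11: [PARSE:P6(v=9,ok=F), VALIDATE:-, TRANSFORM:-, EMIT:P5(v=0,ok=F)] out:P4(v=72); in:P6
Tick 12: [PARSE:-, VALIDATE:P6(v=9,ok=F), TRANSFORM:-, EMIT:-] out:P5(v=0); in:-
Tick 13: [PARSE:-, VALIDATE:-, TRANSFORM:P6(v=0,ok=F), EMIT:-] out:-; in:-
Tick 14: [PARSE:-, VALIDATE:-, TRANSFORM:-, EMIT:P6(v=0,ok=F)] out:-; in:-
Emitted by tick 14: ['P1', 'P2', 'P3', 'P4', 'P5']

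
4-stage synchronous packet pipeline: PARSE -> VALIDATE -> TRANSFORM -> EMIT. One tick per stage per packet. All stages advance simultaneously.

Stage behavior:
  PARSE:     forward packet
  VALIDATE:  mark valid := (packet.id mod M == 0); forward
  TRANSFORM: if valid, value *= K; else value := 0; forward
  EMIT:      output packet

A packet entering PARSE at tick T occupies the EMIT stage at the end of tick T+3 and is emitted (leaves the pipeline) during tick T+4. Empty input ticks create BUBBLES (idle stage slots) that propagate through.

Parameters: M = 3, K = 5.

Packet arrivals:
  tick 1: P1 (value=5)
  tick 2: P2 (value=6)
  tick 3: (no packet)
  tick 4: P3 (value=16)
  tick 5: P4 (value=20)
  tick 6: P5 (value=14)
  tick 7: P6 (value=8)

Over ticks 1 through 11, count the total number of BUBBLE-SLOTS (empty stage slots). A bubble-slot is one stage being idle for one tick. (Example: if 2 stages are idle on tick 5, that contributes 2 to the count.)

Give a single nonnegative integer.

Answer: 20

Derivation:
Tick 1: [PARSE:P1(v=5,ok=F), VALIDATE:-, TRANSFORM:-, EMIT:-] out:-; bubbles=3
Tick 2: [PARSE:P2(v=6,ok=F), VALIDATE:P1(v=5,ok=F), TRANSFORM:-, EMIT:-] out:-; bubbles=2
Tick 3: [PARSE:-, VALIDATE:P2(v=6,ok=F), TRANSFORM:P1(v=0,ok=F), EMIT:-] out:-; bubbles=2
Tick 4: [PARSE:P3(v=16,ok=F), VALIDATE:-, TRANSFORM:P2(v=0,ok=F), EMIT:P1(v=0,ok=F)] out:-; bubbles=1
Tick 5: [PARSE:P4(v=20,ok=F), VALIDATE:P3(v=16,ok=T), TRANSFORM:-, EMIT:P2(v=0,ok=F)] out:P1(v=0); bubbles=1
Tick 6: [PARSE:P5(v=14,ok=F), VALIDATE:P4(v=20,ok=F), TRANSFORM:P3(v=80,ok=T), EMIT:-] out:P2(v=0); bubbles=1
Tick 7: [PARSE:P6(v=8,ok=F), VALIDATE:P5(v=14,ok=F), TRANSFORM:P4(v=0,ok=F), EMIT:P3(v=80,ok=T)] out:-; bubbles=0
Tick 8: [PARSE:-, VALIDATE:P6(v=8,ok=T), TRANSFORM:P5(v=0,ok=F), EMIT:P4(v=0,ok=F)] out:P3(v=80); bubbles=1
Tick 9: [PARSE:-, VALIDATE:-, TRANSFORM:P6(v=40,ok=T), EMIT:P5(v=0,ok=F)] out:P4(v=0); bubbles=2
Tick 10: [PARSE:-, VALIDATE:-, TRANSFORM:-, EMIT:P6(v=40,ok=T)] out:P5(v=0); bubbles=3
Tick 11: [PARSE:-, VALIDATE:-, TRANSFORM:-, EMIT:-] out:P6(v=40); bubbles=4
Total bubble-slots: 20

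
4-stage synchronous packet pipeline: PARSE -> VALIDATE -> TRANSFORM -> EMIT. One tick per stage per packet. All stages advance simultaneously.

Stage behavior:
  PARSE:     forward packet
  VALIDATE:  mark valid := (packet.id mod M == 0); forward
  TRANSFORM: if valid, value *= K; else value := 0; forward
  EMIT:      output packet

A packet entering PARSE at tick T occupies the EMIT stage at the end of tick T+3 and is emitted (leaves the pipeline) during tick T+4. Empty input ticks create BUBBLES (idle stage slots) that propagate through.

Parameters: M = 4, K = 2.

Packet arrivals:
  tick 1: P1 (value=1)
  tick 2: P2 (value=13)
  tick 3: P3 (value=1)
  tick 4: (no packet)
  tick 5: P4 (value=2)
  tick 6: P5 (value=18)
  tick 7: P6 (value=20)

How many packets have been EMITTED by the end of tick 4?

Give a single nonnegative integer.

Answer: 0

Derivation:
Tick 1: [PARSE:P1(v=1,ok=F), VALIDATE:-, TRANSFORM:-, EMIT:-] out:-; in:P1
Tick 2: [PARSE:P2(v=13,ok=F), VALIDATE:P1(v=1,ok=F), TRANSFORM:-, EMIT:-] out:-; in:P2
Tick 3: [PARSE:P3(v=1,ok=F), VALIDATE:P2(v=13,ok=F), TRANSFORM:P1(v=0,ok=F), EMIT:-] out:-; in:P3
Tick 4: [PARSE:-, VALIDATE:P3(v=1,ok=F), TRANSFORM:P2(v=0,ok=F), EMIT:P1(v=0,ok=F)] out:-; in:-
Emitted by tick 4: []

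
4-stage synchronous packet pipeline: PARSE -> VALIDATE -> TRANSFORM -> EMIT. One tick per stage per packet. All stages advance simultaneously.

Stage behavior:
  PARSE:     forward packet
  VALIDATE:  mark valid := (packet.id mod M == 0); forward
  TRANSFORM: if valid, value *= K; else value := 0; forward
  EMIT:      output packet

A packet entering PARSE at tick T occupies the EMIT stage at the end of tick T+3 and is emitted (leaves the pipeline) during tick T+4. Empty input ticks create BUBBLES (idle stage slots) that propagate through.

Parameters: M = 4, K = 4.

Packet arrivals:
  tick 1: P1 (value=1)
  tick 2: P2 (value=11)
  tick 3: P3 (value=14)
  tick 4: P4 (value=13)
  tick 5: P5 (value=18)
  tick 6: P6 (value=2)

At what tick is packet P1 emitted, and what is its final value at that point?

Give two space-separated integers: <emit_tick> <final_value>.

Tick 1: [PARSE:P1(v=1,ok=F), VALIDATE:-, TRANSFORM:-, EMIT:-] out:-; in:P1
Tick 2: [PARSE:P2(v=11,ok=F), VALIDATE:P1(v=1,ok=F), TRANSFORM:-, EMIT:-] out:-; in:P2
Tick 3: [PARSE:P3(v=14,ok=F), VALIDATE:P2(v=11,ok=F), TRANSFORM:P1(v=0,ok=F), EMIT:-] out:-; in:P3
Tick 4: [PARSE:P4(v=13,ok=F), VALIDATE:P3(v=14,ok=F), TRANSFORM:P2(v=0,ok=F), EMIT:P1(v=0,ok=F)] out:-; in:P4
Tick 5: [PARSE:P5(v=18,ok=F), VALIDATE:P4(v=13,ok=T), TRANSFORM:P3(v=0,ok=F), EMIT:P2(v=0,ok=F)] out:P1(v=0); in:P5
Tick 6: [PARSE:P6(v=2,ok=F), VALIDATE:P5(v=18,ok=F), TRANSFORM:P4(v=52,ok=T), EMIT:P3(v=0,ok=F)] out:P2(v=0); in:P6
Tick 7: [PARSE:-, VALIDATE:P6(v=2,ok=F), TRANSFORM:P5(v=0,ok=F), EMIT:P4(v=52,ok=T)] out:P3(v=0); in:-
Tick 8: [PARSE:-, VALIDATE:-, TRANSFORM:P6(v=0,ok=F), EMIT:P5(v=0,ok=F)] out:P4(v=52); in:-
Tick 9: [PARSE:-, VALIDATE:-, TRANSFORM:-, EMIT:P6(v=0,ok=F)] out:P5(v=0); in:-
Tick 10: [PARSE:-, VALIDATE:-, TRANSFORM:-, EMIT:-] out:P6(v=0); in:-
P1: arrives tick 1, valid=False (id=1, id%4=1), emit tick 5, final value 0

Answer: 5 0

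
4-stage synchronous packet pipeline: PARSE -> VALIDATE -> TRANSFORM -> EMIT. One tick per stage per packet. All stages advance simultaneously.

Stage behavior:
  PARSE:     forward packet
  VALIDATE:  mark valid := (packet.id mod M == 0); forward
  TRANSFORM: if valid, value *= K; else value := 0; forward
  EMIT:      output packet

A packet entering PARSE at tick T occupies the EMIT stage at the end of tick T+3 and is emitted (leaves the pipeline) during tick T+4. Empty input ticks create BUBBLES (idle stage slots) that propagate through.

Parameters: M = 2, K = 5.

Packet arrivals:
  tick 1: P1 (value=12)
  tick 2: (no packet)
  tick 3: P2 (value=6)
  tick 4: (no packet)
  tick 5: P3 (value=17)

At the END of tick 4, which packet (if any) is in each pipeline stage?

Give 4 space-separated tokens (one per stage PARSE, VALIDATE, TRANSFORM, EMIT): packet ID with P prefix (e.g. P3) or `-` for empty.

Tick 1: [PARSE:P1(v=12,ok=F), VALIDATE:-, TRANSFORM:-, EMIT:-] out:-; in:P1
Tick 2: [PARSE:-, VALIDATE:P1(v=12,ok=F), TRANSFORM:-, EMIT:-] out:-; in:-
Tick 3: [PARSE:P2(v=6,ok=F), VALIDATE:-, TRANSFORM:P1(v=0,ok=F), EMIT:-] out:-; in:P2
Tick 4: [PARSE:-, VALIDATE:P2(v=6,ok=T), TRANSFORM:-, EMIT:P1(v=0,ok=F)] out:-; in:-
At end of tick 4: ['-', 'P2', '-', 'P1']

Answer: - P2 - P1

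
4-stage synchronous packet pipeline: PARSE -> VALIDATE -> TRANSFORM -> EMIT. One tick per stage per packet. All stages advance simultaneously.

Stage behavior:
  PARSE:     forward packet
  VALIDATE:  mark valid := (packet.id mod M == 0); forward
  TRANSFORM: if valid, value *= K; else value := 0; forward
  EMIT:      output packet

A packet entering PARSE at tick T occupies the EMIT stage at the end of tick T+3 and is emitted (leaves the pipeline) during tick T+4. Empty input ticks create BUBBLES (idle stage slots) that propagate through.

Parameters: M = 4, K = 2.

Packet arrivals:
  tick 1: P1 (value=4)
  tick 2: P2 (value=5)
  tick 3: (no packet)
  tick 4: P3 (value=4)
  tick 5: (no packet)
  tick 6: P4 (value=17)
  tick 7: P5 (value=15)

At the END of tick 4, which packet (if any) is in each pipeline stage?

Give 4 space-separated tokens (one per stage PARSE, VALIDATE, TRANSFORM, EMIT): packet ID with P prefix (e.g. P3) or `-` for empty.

Answer: P3 - P2 P1

Derivation:
Tick 1: [PARSE:P1(v=4,ok=F), VALIDATE:-, TRANSFORM:-, EMIT:-] out:-; in:P1
Tick 2: [PARSE:P2(v=5,ok=F), VALIDATE:P1(v=4,ok=F), TRANSFORM:-, EMIT:-] out:-; in:P2
Tick 3: [PARSE:-, VALIDATE:P2(v=5,ok=F), TRANSFORM:P1(v=0,ok=F), EMIT:-] out:-; in:-
Tick 4: [PARSE:P3(v=4,ok=F), VALIDATE:-, TRANSFORM:P2(v=0,ok=F), EMIT:P1(v=0,ok=F)] out:-; in:P3
At end of tick 4: ['P3', '-', 'P2', 'P1']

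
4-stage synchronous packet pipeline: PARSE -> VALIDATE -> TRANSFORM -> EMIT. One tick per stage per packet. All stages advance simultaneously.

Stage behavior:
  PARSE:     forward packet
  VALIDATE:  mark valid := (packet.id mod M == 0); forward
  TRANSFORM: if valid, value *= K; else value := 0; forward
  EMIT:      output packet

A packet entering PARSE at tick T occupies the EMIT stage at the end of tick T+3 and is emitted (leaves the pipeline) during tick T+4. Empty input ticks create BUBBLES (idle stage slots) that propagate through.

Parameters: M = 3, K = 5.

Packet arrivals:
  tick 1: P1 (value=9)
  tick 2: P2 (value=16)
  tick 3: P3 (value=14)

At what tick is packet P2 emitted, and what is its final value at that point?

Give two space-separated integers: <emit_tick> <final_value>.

Answer: 6 0

Derivation:
Tick 1: [PARSE:P1(v=9,ok=F), VALIDATE:-, TRANSFORM:-, EMIT:-] out:-; in:P1
Tick 2: [PARSE:P2(v=16,ok=F), VALIDATE:P1(v=9,ok=F), TRANSFORM:-, EMIT:-] out:-; in:P2
Tick 3: [PARSE:P3(v=14,ok=F), VALIDATE:P2(v=16,ok=F), TRANSFORM:P1(v=0,ok=F), EMIT:-] out:-; in:P3
Tick 4: [PARSE:-, VALIDATE:P3(v=14,ok=T), TRANSFORM:P2(v=0,ok=F), EMIT:P1(v=0,ok=F)] out:-; in:-
Tick 5: [PARSE:-, VALIDATE:-, TRANSFORM:P3(v=70,ok=T), EMIT:P2(v=0,ok=F)] out:P1(v=0); in:-
Tick 6: [PARSE:-, VALIDATE:-, TRANSFORM:-, EMIT:P3(v=70,ok=T)] out:P2(v=0); in:-
Tick 7: [PARSE:-, VALIDATE:-, TRANSFORM:-, EMIT:-] out:P3(v=70); in:-
P2: arrives tick 2, valid=False (id=2, id%3=2), emit tick 6, final value 0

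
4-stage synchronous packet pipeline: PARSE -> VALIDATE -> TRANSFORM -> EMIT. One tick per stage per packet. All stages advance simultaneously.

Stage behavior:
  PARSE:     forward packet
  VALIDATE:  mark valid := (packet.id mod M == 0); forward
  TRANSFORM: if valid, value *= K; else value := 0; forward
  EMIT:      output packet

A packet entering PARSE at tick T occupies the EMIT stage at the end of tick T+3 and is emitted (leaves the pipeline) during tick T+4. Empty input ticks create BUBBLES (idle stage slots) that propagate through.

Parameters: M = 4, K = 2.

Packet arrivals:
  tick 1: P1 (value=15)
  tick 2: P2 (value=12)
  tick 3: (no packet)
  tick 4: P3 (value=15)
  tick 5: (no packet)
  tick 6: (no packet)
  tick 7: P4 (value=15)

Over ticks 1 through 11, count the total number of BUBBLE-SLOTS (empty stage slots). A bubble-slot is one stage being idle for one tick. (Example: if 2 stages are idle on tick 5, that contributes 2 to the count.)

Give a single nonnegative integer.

Tick 1: [PARSE:P1(v=15,ok=F), VALIDATE:-, TRANSFORM:-, EMIT:-] out:-; bubbles=3
Tick 2: [PARSE:P2(v=12,ok=F), VALIDATE:P1(v=15,ok=F), TRANSFORM:-, EMIT:-] out:-; bubbles=2
Tick 3: [PARSE:-, VALIDATE:P2(v=12,ok=F), TRANSFORM:P1(v=0,ok=F), EMIT:-] out:-; bubbles=2
Tick 4: [PARSE:P3(v=15,ok=F), VALIDATE:-, TRANSFORM:P2(v=0,ok=F), EMIT:P1(v=0,ok=F)] out:-; bubbles=1
Tick 5: [PARSE:-, VALIDATE:P3(v=15,ok=F), TRANSFORM:-, EMIT:P2(v=0,ok=F)] out:P1(v=0); bubbles=2
Tick 6: [PARSE:-, VALIDATE:-, TRANSFORM:P3(v=0,ok=F), EMIT:-] out:P2(v=0); bubbles=3
Tick 7: [PARSE:P4(v=15,ok=F), VALIDATE:-, TRANSFORM:-, EMIT:P3(v=0,ok=F)] out:-; bubbles=2
Tick 8: [PARSE:-, VALIDATE:P4(v=15,ok=T), TRANSFORM:-, EMIT:-] out:P3(v=0); bubbles=3
Tick 9: [PARSE:-, VALIDATE:-, TRANSFORM:P4(v=30,ok=T), EMIT:-] out:-; bubbles=3
Tick 10: [PARSE:-, VALIDATE:-, TRANSFORM:-, EMIT:P4(v=30,ok=T)] out:-; bubbles=3
Tick 11: [PARSE:-, VALIDATE:-, TRANSFORM:-, EMIT:-] out:P4(v=30); bubbles=4
Total bubble-slots: 28

Answer: 28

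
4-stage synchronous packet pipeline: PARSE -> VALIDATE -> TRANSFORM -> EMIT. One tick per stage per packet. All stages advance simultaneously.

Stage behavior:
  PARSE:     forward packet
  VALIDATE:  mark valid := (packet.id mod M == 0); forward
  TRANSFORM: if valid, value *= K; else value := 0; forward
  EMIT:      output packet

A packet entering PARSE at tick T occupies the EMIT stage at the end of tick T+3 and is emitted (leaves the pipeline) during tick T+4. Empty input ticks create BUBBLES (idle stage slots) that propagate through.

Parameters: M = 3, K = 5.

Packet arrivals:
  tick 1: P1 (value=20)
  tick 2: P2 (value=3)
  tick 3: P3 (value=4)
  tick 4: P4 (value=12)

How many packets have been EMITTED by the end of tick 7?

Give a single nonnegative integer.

Tick 1: [PARSE:P1(v=20,ok=F), VALIDATE:-, TRANSFORM:-, EMIT:-] out:-; in:P1
Tick 2: [PARSE:P2(v=3,ok=F), VALIDATE:P1(v=20,ok=F), TRANSFORM:-, EMIT:-] out:-; in:P2
Tick 3: [PARSE:P3(v=4,ok=F), VALIDATE:P2(v=3,ok=F), TRANSFORM:P1(v=0,ok=F), EMIT:-] out:-; in:P3
Tick 4: [PARSE:P4(v=12,ok=F), VALIDATE:P3(v=4,ok=T), TRANSFORM:P2(v=0,ok=F), EMIT:P1(v=0,ok=F)] out:-; in:P4
Tick 5: [PARSE:-, VALIDATE:P4(v=12,ok=F), TRANSFORM:P3(v=20,ok=T), EMIT:P2(v=0,ok=F)] out:P1(v=0); in:-
Tick 6: [PARSE:-, VALIDATE:-, TRANSFORM:P4(v=0,ok=F), EMIT:P3(v=20,ok=T)] out:P2(v=0); in:-
Tick 7: [PARSE:-, VALIDATE:-, TRANSFORM:-, EMIT:P4(v=0,ok=F)] out:P3(v=20); in:-
Emitted by tick 7: ['P1', 'P2', 'P3']

Answer: 3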